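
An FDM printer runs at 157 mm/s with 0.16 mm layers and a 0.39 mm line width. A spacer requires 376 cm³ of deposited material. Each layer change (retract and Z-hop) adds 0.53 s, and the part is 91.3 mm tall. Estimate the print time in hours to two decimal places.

Line area: 0.16 × 0.39 → 0.0624 mm².
Path length: 376000 mm³ / 0.0624 mm² → 6025641 mm.
Time extruding = 6025641 / 157, so 38379.9 s.
Layer count = ceil(91.3 / 0.16) = 571.
Layer-change overhead = 571 × 0.53 = 302.63 s.
Altogether 38379.9 + 302.63 = 38682.53 s, i.e. 10.75 hours.

10.75 hours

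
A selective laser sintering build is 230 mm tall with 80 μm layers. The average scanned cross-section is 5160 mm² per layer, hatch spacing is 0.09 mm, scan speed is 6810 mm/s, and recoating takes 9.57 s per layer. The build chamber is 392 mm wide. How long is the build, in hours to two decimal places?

Layers = ⌈230/0.08⌉ = 2875.
Per-layer scan distance = 5160 / 0.09, so 57333.3 mm.
Scan time per layer: 57333.3 / 6810 → 8.419 s.
Layer cycle: 8.419 + 9.57 → 17.989 s.
2875 layers × 17.989 s/layer = 51718.375 s, i.e. 14.37 hours.

14.37 hours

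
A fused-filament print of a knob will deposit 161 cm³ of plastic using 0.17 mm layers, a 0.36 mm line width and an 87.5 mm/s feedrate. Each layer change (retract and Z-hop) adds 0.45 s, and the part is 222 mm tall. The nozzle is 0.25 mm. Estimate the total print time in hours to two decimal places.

Line area: 0.17 × 0.36 → 0.0612 mm².
Path length: 161000 mm³ / 0.0612 mm² → 2630719 mm.
Print-move time: 2630719 / 87.5 → 30065.4 s.
Layers = ⌈222/0.17⌉ = 1306.
Layer-change overhead: 1306 × 0.45 → 587.7 s.
Total = 30065.4 + 587.7 = 30653.1 s = 8.51 hours.

8.51 hours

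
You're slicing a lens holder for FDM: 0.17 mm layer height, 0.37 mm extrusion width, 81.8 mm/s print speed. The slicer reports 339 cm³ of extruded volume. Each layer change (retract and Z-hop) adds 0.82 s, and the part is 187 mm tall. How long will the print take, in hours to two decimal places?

Line area = 0.17 × 0.37, so 0.0629 mm².
Path length: 339000 mm³ / 0.0629 mm² → 5389507.2 mm.
Extrusion time = 5389507.2 / 81.8, so 65886.4 s.
Number of layers: 187 / 0.17 → 1100 (rounded up).
Layer-change overhead = 1100 × 0.82 = 902 s.
Total = 65886.4 + 902 = 66788.4 s = 18.55 hours.

18.55 hours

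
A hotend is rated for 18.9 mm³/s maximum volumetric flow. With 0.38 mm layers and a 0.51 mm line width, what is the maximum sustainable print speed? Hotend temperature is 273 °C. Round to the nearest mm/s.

Extrusion cross-section = 0.38 × 0.51, so 0.1938 mm².
Max speed = 18.9 / 0.1938 = 97.52 ≈ 98 mm/s.

98 mm/s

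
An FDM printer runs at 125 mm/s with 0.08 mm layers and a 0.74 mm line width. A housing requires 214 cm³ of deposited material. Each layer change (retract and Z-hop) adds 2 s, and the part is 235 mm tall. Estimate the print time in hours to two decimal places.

Bead cross-section = 0.08 × 0.74 = 0.0592 mm².
Path length: 214000 mm³ / 0.0592 mm² → 3614864.9 mm.
Time extruding: 3614864.9 / 125 → 28918.9 s.
Layer count = ceil(235 / 0.08) = 2938.
Z-hop total: 2938 × 2 → 5876 s.
Total = 28918.9 + 5876 = 34794.9 s = 9.67 hours.

9.67 hours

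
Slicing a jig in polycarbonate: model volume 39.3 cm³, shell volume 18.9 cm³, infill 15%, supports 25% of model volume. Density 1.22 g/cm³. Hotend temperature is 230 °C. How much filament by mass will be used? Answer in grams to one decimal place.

Infill region: 39.3 − 18.9 → 20.4 cm³.
Deposited infill: 0.15 × 20.4 → 3.06 cm³.
Support = 0.25 × 39.3 = 9.825 cm³.
Total printed volume: 18.9 + 3.06 + 9.825 → 31.785 cm³.
Mass = 31.785 × 1.22, so 38.7777 g.

38.8 g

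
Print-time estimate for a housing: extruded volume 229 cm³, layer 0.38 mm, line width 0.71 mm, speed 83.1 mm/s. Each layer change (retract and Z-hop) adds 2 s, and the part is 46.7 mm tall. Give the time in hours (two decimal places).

Line area = 0.38 × 0.71 = 0.2698 mm².
Path length: 229000 mm³ / 0.2698 mm² → 848776.9 mm.
Time extruding = 848776.9 / 83.1, so 10213.9 s.
Number of layers: 46.7 / 0.38 → 123 (rounded up).
Z-hop total: 123 × 2 → 246 s.
Altogether 10213.9 + 246 = 10459.9 s, i.e. 2.91 hours.

2.91 hours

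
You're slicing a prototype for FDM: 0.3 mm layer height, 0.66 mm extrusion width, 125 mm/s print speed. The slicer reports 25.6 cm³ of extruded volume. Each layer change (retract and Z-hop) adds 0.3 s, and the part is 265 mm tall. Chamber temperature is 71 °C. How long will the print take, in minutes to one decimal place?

Extrusion cross-section = 0.3 × 0.66 = 0.198 mm².
Toolpath length = 25.6 cm³ / 0.198 mm² = 25600 / 0.198 = 129292.9 mm.
Print-move time: 129292.9 / 125 → 1034.3 s.
Number of layers: 265 / 0.3 → 884 (rounded up).
Z-hop total = 884 × 0.3 = 265.2 s.
Altogether 1034.3 + 265.2 = 1299.5 s, i.e. 21.7 minutes.

21.7 minutes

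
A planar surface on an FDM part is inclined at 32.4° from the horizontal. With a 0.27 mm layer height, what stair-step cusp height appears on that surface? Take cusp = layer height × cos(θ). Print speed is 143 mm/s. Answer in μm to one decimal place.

h_c = t·cos θ = 0.27 × 0.8443 = 0.227961 mm (228.0 μm).

228.0 μm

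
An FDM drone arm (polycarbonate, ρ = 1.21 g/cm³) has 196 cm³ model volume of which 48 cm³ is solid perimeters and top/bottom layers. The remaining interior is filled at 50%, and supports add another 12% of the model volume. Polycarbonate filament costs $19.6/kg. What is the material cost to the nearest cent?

Volume inside the shell: 196 − 48 → 148 cm³.
Deposited infill: 0.50 × 148 → 74 cm³.
Support = 0.12 × 196, so 23.52 cm³.
Total extruded = 48 + 74 + 23.52, so 145.52 cm³.
Mass = 145.52 × 1.21 = 176.0792 g.
Cost = 176.0792 g / 1000 × $19.6/kg = $3.45.

$3.45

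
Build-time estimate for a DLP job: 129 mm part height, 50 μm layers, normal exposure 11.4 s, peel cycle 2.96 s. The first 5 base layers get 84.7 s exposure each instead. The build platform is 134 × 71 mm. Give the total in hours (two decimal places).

10.39 hours

Number of layers: 129 / 0.05 → 2580 (rounded up).
Base layers = 5 × (84.7 + 2.96) = 438.3 s.
Normal layers = 2575 × (11.4 + 2.96) = 36977 s.
Total = 438.3 + 36977 = 37415.3 s = 10.39 hours.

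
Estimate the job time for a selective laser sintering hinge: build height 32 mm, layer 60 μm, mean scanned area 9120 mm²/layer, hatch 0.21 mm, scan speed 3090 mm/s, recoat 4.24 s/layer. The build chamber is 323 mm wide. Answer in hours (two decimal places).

2.71 hours

Number of layers: 32 / 0.06 → 534 (rounded up).
Hatch length per layer: 9120 / 0.21 → 43428.6 mm.
Laser time per layer = 43428.6 / 3090 = 14.0546 s.
Time per layer = 14.0546 + 4.24, so 18.2946 s.
Build time = 534 × 18.2946 = 9769.3164 s = 2.71 hours.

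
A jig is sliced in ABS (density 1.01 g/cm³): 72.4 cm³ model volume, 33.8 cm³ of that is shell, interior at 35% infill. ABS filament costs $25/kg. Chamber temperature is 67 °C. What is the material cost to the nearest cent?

Volume inside the shell = 72.4 − 33.8, so 38.6 cm³.
Infill volume = 0.35 × 38.6 = 13.51 cm³.
Total extruded = 33.8 + 13.51, so 47.31 cm³.
Mass = 47.31 × 1.01 = 47.7831 g.
Cost = 47.7831 g / 1000 × $25/kg = $1.19.

$1.19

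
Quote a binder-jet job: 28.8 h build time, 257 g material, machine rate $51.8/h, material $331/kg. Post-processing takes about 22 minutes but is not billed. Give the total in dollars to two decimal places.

$1576.91

Machine cost: 51.8 × 28.8 → $1491.84.
Material cost: 331 × 257/1000 → $85.067.
Total = 1491.84 + 85.067 = 1576.907 ≈ $1576.91.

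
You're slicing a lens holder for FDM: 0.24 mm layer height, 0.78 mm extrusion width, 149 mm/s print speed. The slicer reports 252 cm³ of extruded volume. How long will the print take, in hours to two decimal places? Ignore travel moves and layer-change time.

2.51 hours

Bead cross-section: 0.24 × 0.78 → 0.1872 mm².
Toolpath length = 252 cm³ / 0.1872 mm² = 252000 / 0.1872 = 1346153.8 mm.
Print-move time = 1346153.8 / 149 = 9034.6 s.
Converting: 9034.6 s = 2.51 hours.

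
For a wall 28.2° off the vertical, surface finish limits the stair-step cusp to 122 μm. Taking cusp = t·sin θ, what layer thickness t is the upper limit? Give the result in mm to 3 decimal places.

0.258 mm

sin(28.2°) = 0.4726; t_max = 0.122/0.4726 = 0.258 mm.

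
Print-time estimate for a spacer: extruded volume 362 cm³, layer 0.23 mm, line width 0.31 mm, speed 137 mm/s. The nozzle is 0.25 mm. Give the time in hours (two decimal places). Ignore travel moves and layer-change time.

10.29 hours

Bead cross-section = 0.23 × 0.31, so 0.0713 mm².
Path length: 362000 mm³ / 0.0713 mm² → 5077138.8 mm.
Time extruding = 5077138.8 / 137, so 37059.4 s.
Converting: 37059.4 s = 10.29 hours.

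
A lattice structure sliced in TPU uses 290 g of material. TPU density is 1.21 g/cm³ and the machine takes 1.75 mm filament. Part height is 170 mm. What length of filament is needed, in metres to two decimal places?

Extruded volume: 290/1.21 = 239.6694 cm³ (239669.4 mm³).
Filament cross-section = π × (1.75/2)² = 2.4053 mm².
L = V/A = 239669.4/2.4053 = 99642.21 mm → 99.64 m.

99.64 m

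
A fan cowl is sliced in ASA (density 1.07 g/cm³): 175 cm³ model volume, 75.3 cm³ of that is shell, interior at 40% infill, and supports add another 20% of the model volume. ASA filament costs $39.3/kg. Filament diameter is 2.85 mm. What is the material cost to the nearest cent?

$6.32

Infill region: 175 − 75.3 → 99.7 cm³.
Infill deposited = 0.40 × 99.7 = 39.88 cm³.
Support: 0.20 × 175 → 35 cm³.
Total printed volume = 75.3 + 39.88 + 35 = 150.18 cm³.
Mass = 150.18 × 1.07 = 160.6926 g.
At $39.3/kg: 160.6926/1000 × 39.3 = $6.32.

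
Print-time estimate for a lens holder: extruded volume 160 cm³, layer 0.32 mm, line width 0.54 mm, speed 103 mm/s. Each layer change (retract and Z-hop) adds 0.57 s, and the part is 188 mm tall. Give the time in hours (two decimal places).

2.59 hours

Extrusion cross-section = 0.32 × 0.54, so 0.1728 mm².
Path length: 160000 mm³ / 0.1728 mm² → 925925.9 mm.
Time extruding = 925925.9 / 103, so 8989.6 s.
Layers = ⌈188/0.32⌉ = 588.
Non-print overhead = 588 × 0.57 = 335.16 s.
Total = 8989.6 + 335.16 = 9324.76 s = 2.59 hours.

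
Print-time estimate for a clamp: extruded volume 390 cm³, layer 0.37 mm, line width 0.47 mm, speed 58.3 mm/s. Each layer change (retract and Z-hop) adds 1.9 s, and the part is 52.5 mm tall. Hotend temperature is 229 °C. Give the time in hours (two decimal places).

Line area = 0.37 × 0.47, so 0.1739 mm².
Toolpath length = 390 cm³ / 0.1739 mm² = 390000 / 0.1739 = 2242668.2 mm.
Extrusion time = 2242668.2 / 58.3, so 38467.7 s.
Number of layers: 52.5 / 0.37 → 142 (rounded up).
Z-hop total: 142 × 1.9 → 269.8 s.
Total = 38467.7 + 269.8 = 38737.5 s = 10.76 hours.

10.76 hours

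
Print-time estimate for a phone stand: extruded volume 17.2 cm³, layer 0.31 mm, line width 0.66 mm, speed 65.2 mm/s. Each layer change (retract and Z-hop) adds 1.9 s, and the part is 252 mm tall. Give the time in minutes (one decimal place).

Line area: 0.31 × 0.66 → 0.2046 mm².
Toolpath length = 17.2 cm³ / 0.2046 mm² = 17200 / 0.2046 = 84066.5 mm.
Print-move time: 84066.5 / 65.2 → 1289.4 s.
Layer count = ceil(252 / 0.31) = 813.
Z-hop total = 813 × 1.9 = 1544.7 s.
Altogether 1289.4 + 1544.7 = 2834.1 s, i.e. 47.2 minutes.

47.2 minutes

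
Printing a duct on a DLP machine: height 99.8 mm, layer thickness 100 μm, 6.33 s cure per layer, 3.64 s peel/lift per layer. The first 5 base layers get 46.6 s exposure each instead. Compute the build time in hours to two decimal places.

Number of layers: 99.8 / 0.1 → 998 (rounded up).
Bottom layers = 5 × (46.6 + 3.64), so 251.2 s.
Regular layers: 993 × (6.33 + 3.64) → 9900.21 s.
Total = 251.2 + 9900.21 = 10151.41 s = 2.82 hours.

2.82 hours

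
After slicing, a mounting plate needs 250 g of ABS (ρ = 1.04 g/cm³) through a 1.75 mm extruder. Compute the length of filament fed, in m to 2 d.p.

Volume = 250 g / 1.04 g·cm⁻³ = 240.3846 cm³ = 240384.6 mm³.
A = π r² = π × 0.875² = 2.4053 mm².
L = V/A = 240384.6/2.4053 = 99939.55 mm → 99.94 m.

99.94 m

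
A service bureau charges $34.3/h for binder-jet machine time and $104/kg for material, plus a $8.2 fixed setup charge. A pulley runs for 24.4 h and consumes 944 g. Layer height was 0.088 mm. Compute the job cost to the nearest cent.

Machine-time cost = 34.3 × 24.4 = $836.92.
Material cost = 104 × 944/1000, so $98.176.
Total = 836.92 + 98.176 + 8.2 = 943.296 ≈ $943.30.

$943.30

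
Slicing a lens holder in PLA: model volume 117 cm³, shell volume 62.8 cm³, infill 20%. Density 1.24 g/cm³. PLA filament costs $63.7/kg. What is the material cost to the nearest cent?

Interior volume: 117 − 62.8 → 54.2 cm³.
Deposited infill: 0.20 × 54.2 → 10.84 cm³.
Total printed volume: 62.8 + 10.84 → 73.64 cm³.
Mass: 73.64 × 1.24 → 91.3136 g.
Cost = 91.3136 g / 1000 × $63.7/kg = $5.82.

$5.82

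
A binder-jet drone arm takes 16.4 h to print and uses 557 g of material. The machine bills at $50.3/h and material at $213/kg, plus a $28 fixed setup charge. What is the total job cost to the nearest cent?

Machine cost = 50.3 × 16.4 = $824.92.
Feedstock cost: 213 × 557/1000 → $118.641.
Adding setup: 824.92 + 118.641 + 28 → 971.561 ≈ $971.56.

$971.56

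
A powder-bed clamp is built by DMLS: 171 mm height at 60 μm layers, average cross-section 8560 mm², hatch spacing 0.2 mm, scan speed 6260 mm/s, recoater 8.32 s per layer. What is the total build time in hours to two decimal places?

Number of layers: 171 / 0.06 → 2850 (rounded up).
Hatch length per layer: 8560 / 0.2 → 42800 mm.
Scan time per layer = 42800 / 6260, so 6.8371 s.
Per-layer time = 6.8371 + 8.32, so 15.1571 s.
Total: 2850 × 15.1571 s = 43197.735 s → 12.00 hours.

12.00 hours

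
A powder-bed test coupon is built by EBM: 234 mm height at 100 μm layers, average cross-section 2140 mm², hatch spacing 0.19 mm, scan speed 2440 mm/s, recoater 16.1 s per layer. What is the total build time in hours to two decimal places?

Layer count = ceil(234 / 0.1) = 2340.
Hatch length per layer = 2140 / 0.19, so 11263.2 mm.
Scan time per layer: 11263.2 / 2440 → 4.6161 s.
Per-layer time = 4.6161 + 16.1 = 20.7161 s.
Total: 2340 × 20.7161 s = 48475.674 s → 13.47 hours.

13.47 hours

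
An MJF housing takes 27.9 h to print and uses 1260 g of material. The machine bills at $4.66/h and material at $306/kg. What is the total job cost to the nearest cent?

Machine-time cost = 4.66 × 27.9 = $130.014.
Feedstock cost = 306 × 1260/1000, so $385.56.
Job cost: 130.014 + 385.56 = 515.574 ≈ $515.57.

$515.57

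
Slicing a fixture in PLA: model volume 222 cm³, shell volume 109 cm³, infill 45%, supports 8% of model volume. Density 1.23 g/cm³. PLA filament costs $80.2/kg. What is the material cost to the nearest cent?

Volume inside the shell = 222 − 109 = 113 cm³.
Infill volume = 0.45 × 113 = 50.85 cm³.
Support = 0.08 × 222 = 17.76 cm³.
Total printed volume = 109 + 50.85 + 17.76, so 177.61 cm³.
Mass: 177.61 × 1.23 → 218.4603 g.
Cost = 218.4603 g / 1000 × $80.2/kg = $17.52.

$17.52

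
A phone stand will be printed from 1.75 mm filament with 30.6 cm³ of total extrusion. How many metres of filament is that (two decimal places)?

Filament cross-section = π × (1.75/2)² = 2.4053 mm².
Length = 30.6 cm³ / 2.4053 mm² = 30600 / 2.4053 = 12721.91 mm = 12.72 m.

12.72 m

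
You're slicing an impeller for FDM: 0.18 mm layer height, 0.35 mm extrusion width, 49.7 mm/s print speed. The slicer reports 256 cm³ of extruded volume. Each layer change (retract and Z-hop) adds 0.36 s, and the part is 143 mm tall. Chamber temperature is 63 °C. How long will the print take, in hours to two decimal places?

22.79 hours

Line area: 0.18 × 0.35 → 0.063 mm².
Toolpath length = 256 cm³ / 0.063 mm² = 256000 / 0.063 = 4063492.1 mm.
Print-move time: 4063492.1 / 49.7 → 81760.4 s.
Layers = ⌈143/0.18⌉ = 795.
Non-print overhead = 795 × 0.36, so 286.2 s.
Total = 81760.4 + 286.2 = 82046.6 s = 22.79 hours.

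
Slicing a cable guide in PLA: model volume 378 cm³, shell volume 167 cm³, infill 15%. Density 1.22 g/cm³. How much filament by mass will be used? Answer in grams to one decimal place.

242.4 g

Volume inside the shell: 378 − 167 → 211 cm³.
Deposited infill = 0.15 × 211 = 31.65 cm³.
Deposited volume: 167 + 31.65 → 198.65 cm³.
Mass = 198.65 × 1.22 = 242.353 g.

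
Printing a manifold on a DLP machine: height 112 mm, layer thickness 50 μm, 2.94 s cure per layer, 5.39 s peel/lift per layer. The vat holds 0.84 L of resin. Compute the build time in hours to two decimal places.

Layers = ⌈112/0.05⌉ = 2240.
Per-layer time: 2.94 + 5.39 → 8.33 s.
Total = 2240 × 8.33 = 18659.2 s = 5.18 hours.

5.18 hours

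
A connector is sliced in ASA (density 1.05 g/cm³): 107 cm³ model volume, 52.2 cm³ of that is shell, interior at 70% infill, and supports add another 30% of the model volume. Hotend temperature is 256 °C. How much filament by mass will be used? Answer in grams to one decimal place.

Volume inside the shell: 107 − 52.2 → 54.8 cm³.
Infill deposited: 0.70 × 54.8 → 38.36 cm³.
Support: 0.30 × 107 → 32.1 cm³.
Total printed volume = 52.2 + 38.36 + 32.1, so 122.66 cm³.
Mass = 122.66 × 1.05 = 128.793 g.

128.8 g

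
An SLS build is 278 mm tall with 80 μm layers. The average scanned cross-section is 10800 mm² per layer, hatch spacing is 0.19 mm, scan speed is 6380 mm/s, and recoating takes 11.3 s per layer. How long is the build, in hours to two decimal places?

Number of layers: 278 / 0.08 → 3475 (rounded up).
Per-layer scan distance = 10800 / 0.19 = 56842.1 mm.
Laser time per layer: 56842.1 / 6380 → 8.9094 s.
Per-layer time = 8.9094 + 11.3, so 20.2094 s.
Build time = 3475 × 20.2094 = 70227.665 s = 19.51 hours.

19.51 hours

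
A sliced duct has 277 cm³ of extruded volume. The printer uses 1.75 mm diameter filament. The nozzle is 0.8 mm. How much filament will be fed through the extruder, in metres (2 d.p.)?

115.16 m

Cross-section of 1.75 mm filament: π·(1.75/2)² = 2.4053 mm².
Length = 277 cm³ / 2.4053 mm² = 277000 / 2.4053 = 115162.35 mm = 115.16 m.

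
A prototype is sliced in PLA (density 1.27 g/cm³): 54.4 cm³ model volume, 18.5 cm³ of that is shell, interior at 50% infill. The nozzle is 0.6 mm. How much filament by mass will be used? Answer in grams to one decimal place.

Interior volume: 54.4 − 18.5 → 35.9 cm³.
Deposited infill = 0.50 × 35.9, so 17.95 cm³.
Total printed volume: 18.5 + 17.95 → 36.45 cm³.
Mass: 36.45 × 1.27 → 46.2915 g.

46.3 g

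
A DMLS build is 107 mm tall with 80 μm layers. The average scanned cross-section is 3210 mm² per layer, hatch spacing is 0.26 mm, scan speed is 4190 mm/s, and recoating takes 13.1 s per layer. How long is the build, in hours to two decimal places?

Layers = ⌈107/0.08⌉ = 1338.
Hatch length per layer: 3210 / 0.26 → 12346.2 mm.
Scan time per layer = 12346.2 / 4190 = 2.9466 s.
Time per layer = 2.9466 + 13.1, so 16.0466 s.
Build time = 1338 × 16.0466 = 21470.3508 s = 5.96 hours.

5.96 hours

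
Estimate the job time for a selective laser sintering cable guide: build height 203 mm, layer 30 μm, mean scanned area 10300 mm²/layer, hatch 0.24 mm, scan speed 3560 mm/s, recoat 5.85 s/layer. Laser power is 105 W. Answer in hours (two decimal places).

Number of layers: 203 / 0.03 → 6767 (rounded up).
Scan path per layer = 10300 / 0.24, so 42916.7 mm.
Per-layer scan time = 42916.7 / 3560 = 12.0553 s.
Time per layer = 12.0553 + 5.85, so 17.9053 s.
6767 layers × 17.9053 s/layer = 121165.1651 s, i.e. 33.66 hours.

33.66 hours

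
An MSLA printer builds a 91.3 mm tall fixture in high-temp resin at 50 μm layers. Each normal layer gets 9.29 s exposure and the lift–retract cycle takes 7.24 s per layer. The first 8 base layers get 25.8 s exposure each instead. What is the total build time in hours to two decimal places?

8.42 hours

Number of layers: 91.3 / 0.05 → 1826 (rounded up).
Base layers = 8 × (25.8 + 7.24), so 264.32 s.
Remaining layers = 1818 × (9.29 + 7.24) = 30051.54 s.
Sum: 264.32 + 30051.54 = 30315.86 s → 8.42 hours.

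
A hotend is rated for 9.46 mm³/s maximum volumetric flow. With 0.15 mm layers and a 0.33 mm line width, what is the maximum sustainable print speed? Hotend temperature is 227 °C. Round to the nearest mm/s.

191 mm/s

Extrusion cross-section = 0.15 × 0.33, so 0.0495 mm².
v_max = Q/A = 9.46/0.0495 = 191.11 mm/s → 191 mm/s.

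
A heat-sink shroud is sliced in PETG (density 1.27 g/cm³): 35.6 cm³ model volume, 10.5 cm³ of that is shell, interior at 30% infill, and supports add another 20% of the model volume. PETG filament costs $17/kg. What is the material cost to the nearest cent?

$0.54

Volume inside the shell = 35.6 − 10.5, so 25.1 cm³.
Deposited infill = 0.30 × 25.1, so 7.53 cm³.
Support = 0.20 × 35.6 = 7.12 cm³.
Total printed volume = 10.5 + 7.53 + 7.12, so 25.15 cm³.
Mass: 25.15 × 1.27 → 31.9405 g.
At $17/kg: 31.9405/1000 × 17 = $0.54.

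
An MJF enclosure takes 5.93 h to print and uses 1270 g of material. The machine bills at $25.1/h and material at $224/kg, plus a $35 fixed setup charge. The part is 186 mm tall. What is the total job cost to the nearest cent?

$468.32

Machine-time cost = 25.1 × 5.93 = $148.843.
Material charge = 224 × 1270/1000 = $284.48.
Adding setup: 148.843 + 284.48 + 35 → 468.323 ≈ $468.32.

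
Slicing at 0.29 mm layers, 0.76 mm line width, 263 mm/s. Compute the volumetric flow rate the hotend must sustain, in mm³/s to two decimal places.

A = 0.29 × 0.76 = 0.2204 mm².
Q = v·A = 263 × 0.2204 = 57.97 mm³/s.

57.97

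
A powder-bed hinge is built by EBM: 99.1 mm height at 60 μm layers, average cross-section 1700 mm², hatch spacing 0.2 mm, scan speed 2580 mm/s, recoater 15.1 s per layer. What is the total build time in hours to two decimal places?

8.44 hours

Layer count = ceil(99.1 / 0.06) = 1652.
Hatch length per layer: 1700 / 0.2 → 8500 mm.
Per-layer scan time = 8500 / 2580 = 3.2946 s.
Per-layer time: 3.2946 + 15.1 → 18.3946 s.
Total: 1652 × 18.3946 s = 30387.8792 s → 8.44 hours.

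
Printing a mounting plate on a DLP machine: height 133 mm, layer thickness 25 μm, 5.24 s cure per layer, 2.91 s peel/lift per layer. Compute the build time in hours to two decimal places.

12.04 hours

Layer count = ceil(133 / 0.025) = 5320.
Per-layer time = 5.24 + 2.91, so 8.15 s.
Total = 5320 × 8.15 = 43358 s = 12.04 hours.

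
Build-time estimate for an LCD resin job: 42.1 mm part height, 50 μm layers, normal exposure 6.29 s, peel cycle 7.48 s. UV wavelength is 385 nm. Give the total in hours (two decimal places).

3.22 hours

Number of layers: 42.1 / 0.05 → 842 (rounded up).
Per-layer time = 6.29 + 7.48 = 13.77 s.
Total = 842 × 13.77 = 11594.34 s = 3.22 hours.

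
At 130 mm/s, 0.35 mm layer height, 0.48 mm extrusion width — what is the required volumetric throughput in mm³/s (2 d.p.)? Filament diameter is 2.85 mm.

21.84

Bead cross-section = 0.35 × 0.48 = 0.168 mm².
Volumetric flow = 130 × 0.168 = 21.84 mm³/s.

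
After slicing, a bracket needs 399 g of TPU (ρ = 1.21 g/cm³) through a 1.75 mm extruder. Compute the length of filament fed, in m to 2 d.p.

Extruded volume: 399/1.21 = 329.7521 cm³ (329752.1 mm³).
A = π r² = π × 0.875² = 2.4053 mm².
Length = 329752.1 / 2.4053 = 137093.96 mm = 137.09 m.

137.09 m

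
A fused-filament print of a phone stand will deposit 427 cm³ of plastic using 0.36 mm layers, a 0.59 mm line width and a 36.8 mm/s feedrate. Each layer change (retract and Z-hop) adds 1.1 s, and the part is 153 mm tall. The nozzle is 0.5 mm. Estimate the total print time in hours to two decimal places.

15.30 hours

Line area = 0.36 × 0.59, so 0.2124 mm².
Path length: 427000 mm³ / 0.2124 mm² → 2010357.8 mm.
Print-move time: 2010357.8 / 36.8 → 54629.3 s.
Layer count = ceil(153 / 0.36) = 425.
Non-print overhead: 425 × 1.1 → 467.5 s.
Total = 54629.3 + 467.5 = 55096.8 s = 15.30 hours.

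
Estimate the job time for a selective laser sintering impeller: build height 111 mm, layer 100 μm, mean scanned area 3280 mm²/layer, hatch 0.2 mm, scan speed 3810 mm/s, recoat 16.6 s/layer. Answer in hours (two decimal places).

6.45 hours

Layers = ⌈111/0.1⌉ = 1110.
Per-layer scan distance = 3280 / 0.2 = 16400 mm.
Scan time per layer = 16400 / 3810, so 4.3045 s.
Per-layer time = 4.3045 + 16.6, so 20.9045 s.
Build time = 1110 × 20.9045 = 23203.995 s = 6.45 hours.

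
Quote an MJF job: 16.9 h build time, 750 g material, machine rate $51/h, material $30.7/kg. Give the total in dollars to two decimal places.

Machine-time cost: 51 × 16.9 → $861.90.
Material charge: 30.7 × 750/1000 → $23.025.
Total = 861.90 + 23.025 = 884.925 ≈ $884.93.

$884.93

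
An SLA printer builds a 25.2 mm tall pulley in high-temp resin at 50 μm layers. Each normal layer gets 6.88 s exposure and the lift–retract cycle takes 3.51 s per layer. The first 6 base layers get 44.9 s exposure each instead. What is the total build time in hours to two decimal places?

Layers = ⌈25.2/0.05⌉ = 504.
Base layers = 6 × (44.9 + 3.51) = 290.46 s.
Regular layers = 498 × (6.88 + 3.51), so 5174.22 s.
Total = 290.46 + 5174.22 = 5464.68 s = 1.52 hours.

1.52 hours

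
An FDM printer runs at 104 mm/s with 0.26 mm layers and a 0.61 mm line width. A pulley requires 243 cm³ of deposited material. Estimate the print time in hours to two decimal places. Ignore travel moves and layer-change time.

4.09 hours

Extrusion cross-section = 0.26 × 0.61 = 0.1586 mm².
Total extruded path = 243000/0.1586 = 1532156.4 mm.
Extrusion time: 1532156.4 / 104 → 14732.3 s.
Converting: 14732.3 s = 4.09 hours.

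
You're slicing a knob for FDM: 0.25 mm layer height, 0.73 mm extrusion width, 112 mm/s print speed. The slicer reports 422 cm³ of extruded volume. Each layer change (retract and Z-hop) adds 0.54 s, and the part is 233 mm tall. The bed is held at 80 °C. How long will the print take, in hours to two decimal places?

Line area = 0.25 × 0.73 = 0.1825 mm².
Path length: 422000 mm³ / 0.1825 mm² → 2312328.8 mm.
Print-move time = 2312328.8 / 112, so 20645.8 s.
Layers = ⌈233/0.25⌉ = 932.
Z-hop total = 932 × 0.54 = 503.28 s.
Altogether 20645.8 + 503.28 = 21149.08 s, i.e. 5.87 hours.

5.87 hours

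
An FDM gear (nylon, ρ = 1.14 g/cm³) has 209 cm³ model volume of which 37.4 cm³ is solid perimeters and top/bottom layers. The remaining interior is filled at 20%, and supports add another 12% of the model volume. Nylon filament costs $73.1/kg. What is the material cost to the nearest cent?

$8.07

Infill region = 209 − 37.4 = 171.6 cm³.
Infill deposited = 0.20 × 171.6, so 34.32 cm³.
Support = 0.12 × 209, so 25.08 cm³.
Total printed volume = 37.4 + 34.32 + 25.08 = 96.8 cm³.
Mass = 96.8 × 1.14, so 110.352 g.
At $73.1/kg: 110.352/1000 × 73.1 = $8.07.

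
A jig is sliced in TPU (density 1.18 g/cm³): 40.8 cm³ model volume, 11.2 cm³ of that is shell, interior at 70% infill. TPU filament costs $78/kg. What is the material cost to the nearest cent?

Interior volume = 40.8 − 11.2 = 29.6 cm³.
Infill deposited = 0.70 × 29.6 = 20.72 cm³.
Total extruded: 11.2 + 20.72 → 31.92 cm³.
Mass: 31.92 × 1.18 → 37.6656 g.
Cost = 37.6656 g / 1000 × $78/kg = $2.94.

$2.94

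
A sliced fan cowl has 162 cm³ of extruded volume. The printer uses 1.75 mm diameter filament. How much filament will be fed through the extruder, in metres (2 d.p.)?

A = π r² = π × 0.875² = 2.4053 mm².
L = 162000 mm³ / 2.4053 mm² = 67351.27 mm, i.e. 67.35 m.

67.35 m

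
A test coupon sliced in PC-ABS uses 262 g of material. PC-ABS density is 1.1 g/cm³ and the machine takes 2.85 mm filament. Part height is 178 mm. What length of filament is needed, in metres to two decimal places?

Volume = 262 g / 1.1 g·cm⁻³ = 238.1818 cm³ = 238181.8 mm³.
Cross-section of 2.85 mm filament: π·(2.85/2)² = 6.3794 mm².
L = V/A = 238181.8/6.3794 = 37336.08 mm → 37.34 m.

37.34 m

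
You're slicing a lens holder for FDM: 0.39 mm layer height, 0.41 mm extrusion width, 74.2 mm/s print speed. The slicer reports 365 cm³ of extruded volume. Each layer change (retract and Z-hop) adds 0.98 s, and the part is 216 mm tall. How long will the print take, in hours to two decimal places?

8.70 hours

Bead cross-section = 0.39 × 0.41, so 0.1599 mm².
Toolpath length = 365 cm³ / 0.1599 mm² = 365000 / 0.1599 = 2282676.7 mm.
Extrusion time = 2282676.7 / 74.2 = 30763.8 s.
Layers = ⌈216/0.39⌉ = 554.
Layer-change overhead = 554 × 0.98 = 542.92 s.
Total = 30763.8 + 542.92 = 31306.72 s = 8.70 hours.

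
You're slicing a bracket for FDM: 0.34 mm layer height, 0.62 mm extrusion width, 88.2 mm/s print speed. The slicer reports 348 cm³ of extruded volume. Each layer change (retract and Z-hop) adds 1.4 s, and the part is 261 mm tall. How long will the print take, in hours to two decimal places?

5.50 hours

Extrusion cross-section: 0.34 × 0.62 → 0.2108 mm².
Toolpath length = 348 cm³ / 0.2108 mm² = 348000 / 0.2108 = 1650853.9 mm.
Time extruding: 1650853.9 / 88.2 → 18717.2 s.
Number of layers: 261 / 0.34 → 768 (rounded up).
Layer-change overhead: 768 × 1.4 → 1075.2 s.
Total = 18717.2 + 1075.2 = 19792.4 s = 5.50 hours.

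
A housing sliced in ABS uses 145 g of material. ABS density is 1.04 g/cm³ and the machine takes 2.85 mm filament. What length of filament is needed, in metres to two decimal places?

Extruded volume: 145/1.04 = 139.4231 cm³ (139423.1 mm³).
A = π r² = π × 1.425² = 6.3794 mm².
L = V/A = 139423.1/6.3794 = 21855.21 mm → 21.86 m.

21.86 m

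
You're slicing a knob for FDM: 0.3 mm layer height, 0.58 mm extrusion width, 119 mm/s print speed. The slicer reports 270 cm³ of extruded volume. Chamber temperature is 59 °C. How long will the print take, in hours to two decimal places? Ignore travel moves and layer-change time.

3.62 hours

Bead cross-section = 0.3 × 0.58 = 0.174 mm².
Toolpath length = 270 cm³ / 0.174 mm² = 270000 / 0.174 = 1551724.1 mm.
Time extruding = 1551724.1 / 119, so 13039.7 s.
That's 13039.7 s → 3.62 hours.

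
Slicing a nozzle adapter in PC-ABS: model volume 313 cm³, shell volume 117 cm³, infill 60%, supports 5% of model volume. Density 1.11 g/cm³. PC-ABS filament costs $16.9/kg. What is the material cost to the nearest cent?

Interior volume: 313 − 117 → 196 cm³.
Infill deposited: 0.60 × 196 → 117.6 cm³.
Support: 0.05 × 313 → 15.65 cm³.
Deposited volume = 117 + 117.6 + 15.65 = 250.25 cm³.
Mass = 250.25 × 1.11 = 277.7775 g.
Cost = 277.7775 g / 1000 × $16.9/kg = $4.69.

$4.69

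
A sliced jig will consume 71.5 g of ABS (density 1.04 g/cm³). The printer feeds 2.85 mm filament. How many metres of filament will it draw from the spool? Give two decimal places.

Volume = 71.5 g / 1.04 g·cm⁻³ = 68.75 cm³ = 68750 mm³.
Cross-section of 2.85 mm filament: π·(2.85/2)² = 6.3794 mm².
Length = 68750 / 6.3794 = 10776.88 mm = 10.78 m.

10.78 m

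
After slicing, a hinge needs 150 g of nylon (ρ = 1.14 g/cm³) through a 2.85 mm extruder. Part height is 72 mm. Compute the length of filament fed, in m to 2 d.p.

20.63 m

Volume = 150 g / 1.14 g·cm⁻³ = 131.5789 cm³ = 131578.9 mm³.
Filament cross-section = π × (2.85/2)² = 6.3794 mm².
L = V/A = 131578.9/6.3794 = 20625.59 mm → 20.63 m.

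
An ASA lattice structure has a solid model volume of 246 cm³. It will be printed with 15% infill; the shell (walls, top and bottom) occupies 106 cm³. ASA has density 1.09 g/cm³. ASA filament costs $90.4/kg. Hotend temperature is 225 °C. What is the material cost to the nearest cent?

Interior volume: 246 − 106 → 140 cm³.
Infill deposited = 0.15 × 140, so 21 cm³.
Deposited volume = 106 + 21 = 127 cm³.
Mass = 127 × 1.09 = 138.43 g.
Cost = 138.43 g / 1000 × $90.4/kg = $12.51.

$12.51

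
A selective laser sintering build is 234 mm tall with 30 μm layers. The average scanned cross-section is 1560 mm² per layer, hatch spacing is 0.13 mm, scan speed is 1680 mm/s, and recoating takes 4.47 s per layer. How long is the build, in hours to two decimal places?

25.16 hours

Number of layers: 234 / 0.03 → 7800 (rounded up).
Per-layer scan distance = 1560 / 0.13 = 12000 mm.
Per-layer scan time = 12000 / 1680 = 7.1429 s.
Layer cycle = 7.1429 + 4.47, so 11.6129 s.
7800 layers × 11.6129 s/layer = 90580.62 s, i.e. 25.16 hours.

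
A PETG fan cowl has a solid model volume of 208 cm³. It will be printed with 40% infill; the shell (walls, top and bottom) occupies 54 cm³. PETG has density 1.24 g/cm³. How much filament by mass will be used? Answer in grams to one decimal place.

143.3 g

Volume inside the shell: 208 − 54 → 154 cm³.
Infill deposited: 0.40 × 154 → 61.6 cm³.
Deposited volume: 54 + 61.6 → 115.6 cm³.
Mass = 115.6 × 1.24, so 143.344 g.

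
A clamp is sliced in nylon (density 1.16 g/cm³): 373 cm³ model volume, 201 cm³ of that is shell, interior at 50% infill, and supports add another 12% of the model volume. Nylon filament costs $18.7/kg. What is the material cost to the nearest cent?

Infill region = 373 − 201 = 172 cm³.
Deposited infill: 0.50 × 172 → 86 cm³.
Support = 0.12 × 373, so 44.76 cm³.
Total printed volume: 201 + 86 + 44.76 → 331.76 cm³.
Mass: 331.76 × 1.16 → 384.8416 g.
Cost = 384.8416 g / 1000 × $18.7/kg = $7.20.

$7.20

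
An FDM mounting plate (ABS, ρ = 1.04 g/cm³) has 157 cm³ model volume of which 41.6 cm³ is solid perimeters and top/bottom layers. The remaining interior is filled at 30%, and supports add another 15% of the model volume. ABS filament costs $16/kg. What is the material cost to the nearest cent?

$1.66

Volume inside the shell: 157 − 41.6 → 115.4 cm³.
Infill volume = 0.30 × 115.4 = 34.62 cm³.
Support = 0.15 × 157 = 23.55 cm³.
Total extruded = 41.6 + 34.62 + 23.55, so 99.77 cm³.
Mass = 99.77 × 1.04 = 103.7608 g.
Cost = 103.7608 g / 1000 × $16/kg = $1.66.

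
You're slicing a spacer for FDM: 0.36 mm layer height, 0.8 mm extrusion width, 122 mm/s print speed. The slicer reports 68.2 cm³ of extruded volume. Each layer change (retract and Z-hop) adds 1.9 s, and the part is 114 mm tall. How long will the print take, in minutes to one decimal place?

42.4 minutes

Line area: 0.36 × 0.8 → 0.288 mm².
Toolpath length = 68.2 cm³ / 0.288 mm² = 68200 / 0.288 = 236805.6 mm.
Print-move time = 236805.6 / 122 = 1941 s.
Layers = ⌈114/0.36⌉ = 317.
Z-hop total = 317 × 1.9, so 602.3 s.
Total = 1941 + 602.3 = 2543.3 s = 42.4 minutes.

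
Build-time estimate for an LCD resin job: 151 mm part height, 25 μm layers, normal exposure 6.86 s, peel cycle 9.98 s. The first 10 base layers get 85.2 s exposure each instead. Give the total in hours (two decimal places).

28.47 hours

Layers = ⌈151/0.025⌉ = 6040.
Base layers = 10 × (85.2 + 9.98), so 951.8 s.
Regular layers: 6030 × (6.86 + 9.98) → 101545.2 s.
Total = 951.8 + 101545.2 = 102497 s = 28.47 hours.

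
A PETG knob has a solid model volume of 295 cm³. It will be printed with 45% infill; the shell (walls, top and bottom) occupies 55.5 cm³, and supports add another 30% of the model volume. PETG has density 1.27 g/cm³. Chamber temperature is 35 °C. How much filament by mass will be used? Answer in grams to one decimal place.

319.8 g

Interior volume = 295 − 55.5, so 239.5 cm³.
Deposited infill = 0.45 × 239.5 = 107.775 cm³.
Support = 0.30 × 295, so 88.5 cm³.
Total printed volume = 55.5 + 107.775 + 88.5 = 251.775 cm³.
Mass = 251.775 × 1.27 = 319.75425 g.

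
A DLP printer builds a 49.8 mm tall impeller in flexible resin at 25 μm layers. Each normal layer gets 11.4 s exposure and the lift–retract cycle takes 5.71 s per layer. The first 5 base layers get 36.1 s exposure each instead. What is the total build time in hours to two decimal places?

Layers = ⌈49.8/0.025⌉ = 1992.
Base layers = 5 × (36.1 + 5.71), so 209.05 s.
Normal layers = 1987 × (11.4 + 5.71), so 33997.57 s.
Total = 209.05 + 33997.57 = 34206.62 s = 9.50 hours.

9.50 hours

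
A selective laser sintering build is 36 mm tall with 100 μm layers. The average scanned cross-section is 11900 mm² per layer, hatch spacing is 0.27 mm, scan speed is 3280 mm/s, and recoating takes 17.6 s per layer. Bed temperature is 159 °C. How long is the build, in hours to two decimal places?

3.10 hours

Layer count = ceil(36 / 0.1) = 360.
Per-layer scan distance: 11900 / 0.27 → 44074.1 mm.
Per-layer scan time = 44074.1 / 3280, so 13.4372 s.
Per-layer time = 13.4372 + 17.6, so 31.0372 s.
360 layers × 31.0372 s/layer = 11173.392 s, i.e. 3.10 hours.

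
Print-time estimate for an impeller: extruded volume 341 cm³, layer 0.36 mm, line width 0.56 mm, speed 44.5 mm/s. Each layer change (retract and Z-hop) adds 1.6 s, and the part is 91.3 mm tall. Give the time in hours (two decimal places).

Extrusion cross-section = 0.36 × 0.56, so 0.2016 mm².
Toolpath length = 341 cm³ / 0.2016 mm² = 341000 / 0.2016 = 1691468.3 mm.
Print-move time = 1691468.3 / 44.5 = 38010.5 s.
Layers = ⌈91.3/0.36⌉ = 254.
Non-print overhead: 254 × 1.6 → 406.4 s.
Total = 38010.5 + 406.4 = 38416.9 s = 10.67 hours.

10.67 hours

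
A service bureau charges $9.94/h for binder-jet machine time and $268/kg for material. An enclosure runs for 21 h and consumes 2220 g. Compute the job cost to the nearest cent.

$803.70

Machine-time cost: 9.94 × 21 → $208.74.
Material charge = 268 × 2220/1000, so $594.96.
Job cost: 208.74 + 594.96 = $803.70.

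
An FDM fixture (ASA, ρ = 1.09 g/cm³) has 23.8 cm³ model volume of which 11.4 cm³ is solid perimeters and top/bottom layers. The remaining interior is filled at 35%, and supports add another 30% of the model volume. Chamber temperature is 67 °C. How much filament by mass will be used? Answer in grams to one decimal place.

24.9 g

Interior volume: 23.8 − 11.4 → 12.4 cm³.
Deposited infill = 0.35 × 12.4 = 4.34 cm³.
Support = 0.30 × 23.8, so 7.14 cm³.
Total printed volume = 11.4 + 4.34 + 7.14, so 22.88 cm³.
Mass = 22.88 × 1.09, so 24.9392 g.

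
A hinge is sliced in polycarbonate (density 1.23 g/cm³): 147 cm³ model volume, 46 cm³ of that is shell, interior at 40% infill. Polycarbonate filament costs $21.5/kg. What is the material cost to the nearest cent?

Infill region: 147 − 46 → 101 cm³.
Deposited infill = 0.40 × 101, so 40.4 cm³.
Deposited volume = 46 + 40.4, so 86.4 cm³.
Mass = 86.4 × 1.23, so 106.272 g.
Cost = 106.272 g / 1000 × $21.5/kg = $2.28.

$2.28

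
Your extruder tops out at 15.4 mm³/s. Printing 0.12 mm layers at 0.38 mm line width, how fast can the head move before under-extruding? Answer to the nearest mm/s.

338 mm/s

A = 0.12 × 0.38, so 0.0456 mm².
v_max = Q/A = 15.4/0.0456 = 337.72 mm/s → 338 mm/s.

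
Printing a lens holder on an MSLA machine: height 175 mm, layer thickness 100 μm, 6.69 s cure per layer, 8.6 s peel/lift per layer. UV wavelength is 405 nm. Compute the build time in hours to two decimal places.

Number of layers: 175 / 0.1 → 1750 (rounded up).
Cycle time = 6.69 + 8.6, so 15.29 s.
Total = 1750 × 15.29 = 26757.5 s = 7.43 hours.

7.43 hours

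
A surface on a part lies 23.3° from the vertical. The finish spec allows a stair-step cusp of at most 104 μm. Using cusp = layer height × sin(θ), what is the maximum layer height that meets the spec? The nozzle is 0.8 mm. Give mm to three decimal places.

0.263 mm

t = h_c / sin θ = 0.104 / 0.3955 = 0.263 mm.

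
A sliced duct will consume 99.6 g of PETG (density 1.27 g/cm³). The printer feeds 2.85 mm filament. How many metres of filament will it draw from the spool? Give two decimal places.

12.29 m

Extruded volume: 99.6/1.27 = 78.4252 cm³ (78425.2 mm³).
Filament cross-section = π × (2.85/2)² = 6.3794 mm².
L = V/A = 78425.2/6.3794 = 12293.51 mm → 12.29 m.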